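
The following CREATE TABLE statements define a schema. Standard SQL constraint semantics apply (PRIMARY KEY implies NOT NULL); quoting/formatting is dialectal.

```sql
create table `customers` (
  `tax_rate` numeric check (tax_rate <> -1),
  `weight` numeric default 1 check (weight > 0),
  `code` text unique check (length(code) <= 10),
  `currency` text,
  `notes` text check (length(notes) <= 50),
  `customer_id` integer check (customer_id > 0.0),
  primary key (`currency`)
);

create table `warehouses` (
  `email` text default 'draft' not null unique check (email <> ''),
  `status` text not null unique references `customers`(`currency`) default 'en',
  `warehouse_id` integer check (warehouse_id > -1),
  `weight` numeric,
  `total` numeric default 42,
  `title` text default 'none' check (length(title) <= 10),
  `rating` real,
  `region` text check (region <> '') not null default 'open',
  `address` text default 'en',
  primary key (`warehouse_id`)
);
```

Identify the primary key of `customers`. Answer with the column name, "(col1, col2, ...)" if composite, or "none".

currency is declared PRIMARY KEY as a table-level PRIMARY KEY clause.

currency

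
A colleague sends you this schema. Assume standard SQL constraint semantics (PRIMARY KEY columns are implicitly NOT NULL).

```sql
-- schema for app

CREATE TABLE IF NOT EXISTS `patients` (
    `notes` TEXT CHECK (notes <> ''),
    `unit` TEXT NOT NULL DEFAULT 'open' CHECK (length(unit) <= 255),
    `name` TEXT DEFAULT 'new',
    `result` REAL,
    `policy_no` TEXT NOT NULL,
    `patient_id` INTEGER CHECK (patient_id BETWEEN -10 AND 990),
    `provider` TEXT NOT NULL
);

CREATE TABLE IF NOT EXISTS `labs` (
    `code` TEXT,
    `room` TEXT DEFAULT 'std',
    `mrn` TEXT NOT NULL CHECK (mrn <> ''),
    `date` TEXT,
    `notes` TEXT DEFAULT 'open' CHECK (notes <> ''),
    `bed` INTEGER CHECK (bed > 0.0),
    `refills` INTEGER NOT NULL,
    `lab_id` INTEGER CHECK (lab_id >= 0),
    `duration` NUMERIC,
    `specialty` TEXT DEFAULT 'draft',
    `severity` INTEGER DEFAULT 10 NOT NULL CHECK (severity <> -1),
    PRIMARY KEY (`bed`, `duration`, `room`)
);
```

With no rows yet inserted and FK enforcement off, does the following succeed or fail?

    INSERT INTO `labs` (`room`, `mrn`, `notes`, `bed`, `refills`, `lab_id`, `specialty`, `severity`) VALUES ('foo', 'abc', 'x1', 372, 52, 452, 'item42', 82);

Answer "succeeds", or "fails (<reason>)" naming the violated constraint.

duration is omitted from the column list and has no DEFAULT, so it would receive NULL.
But duration is part of the PRIMARY KEY (implied NOT NULL).

fails (NOT NULL on duration)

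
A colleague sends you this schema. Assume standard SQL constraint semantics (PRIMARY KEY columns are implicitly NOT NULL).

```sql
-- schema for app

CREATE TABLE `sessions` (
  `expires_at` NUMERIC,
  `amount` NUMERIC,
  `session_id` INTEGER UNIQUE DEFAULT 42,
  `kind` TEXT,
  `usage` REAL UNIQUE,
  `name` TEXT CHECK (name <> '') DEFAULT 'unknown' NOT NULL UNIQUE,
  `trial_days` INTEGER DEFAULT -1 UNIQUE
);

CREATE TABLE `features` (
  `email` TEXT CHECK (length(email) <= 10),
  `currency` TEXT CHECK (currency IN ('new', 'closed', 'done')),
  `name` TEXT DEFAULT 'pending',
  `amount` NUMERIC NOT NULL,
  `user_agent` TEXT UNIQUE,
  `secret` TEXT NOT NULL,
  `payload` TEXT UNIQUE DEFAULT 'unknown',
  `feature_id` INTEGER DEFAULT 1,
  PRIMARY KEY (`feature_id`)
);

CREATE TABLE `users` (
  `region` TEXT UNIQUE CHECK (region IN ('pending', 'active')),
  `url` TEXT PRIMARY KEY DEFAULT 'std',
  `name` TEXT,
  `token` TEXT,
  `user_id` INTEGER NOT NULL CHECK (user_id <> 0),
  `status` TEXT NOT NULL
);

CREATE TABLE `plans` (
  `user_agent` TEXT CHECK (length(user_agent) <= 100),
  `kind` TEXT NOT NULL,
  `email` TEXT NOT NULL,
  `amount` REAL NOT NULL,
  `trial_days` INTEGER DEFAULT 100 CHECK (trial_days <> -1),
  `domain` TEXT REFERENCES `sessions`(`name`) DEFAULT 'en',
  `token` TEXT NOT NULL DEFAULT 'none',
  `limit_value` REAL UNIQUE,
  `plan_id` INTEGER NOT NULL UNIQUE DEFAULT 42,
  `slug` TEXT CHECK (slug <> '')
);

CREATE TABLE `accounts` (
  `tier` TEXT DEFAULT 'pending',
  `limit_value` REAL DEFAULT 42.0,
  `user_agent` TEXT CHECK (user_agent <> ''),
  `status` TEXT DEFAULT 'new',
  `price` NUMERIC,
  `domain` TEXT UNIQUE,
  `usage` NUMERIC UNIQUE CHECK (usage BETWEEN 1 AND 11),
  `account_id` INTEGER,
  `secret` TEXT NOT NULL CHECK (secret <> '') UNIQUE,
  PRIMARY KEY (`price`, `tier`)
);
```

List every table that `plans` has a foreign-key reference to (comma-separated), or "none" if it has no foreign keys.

- domain REFERENCES sessions(name).

sessions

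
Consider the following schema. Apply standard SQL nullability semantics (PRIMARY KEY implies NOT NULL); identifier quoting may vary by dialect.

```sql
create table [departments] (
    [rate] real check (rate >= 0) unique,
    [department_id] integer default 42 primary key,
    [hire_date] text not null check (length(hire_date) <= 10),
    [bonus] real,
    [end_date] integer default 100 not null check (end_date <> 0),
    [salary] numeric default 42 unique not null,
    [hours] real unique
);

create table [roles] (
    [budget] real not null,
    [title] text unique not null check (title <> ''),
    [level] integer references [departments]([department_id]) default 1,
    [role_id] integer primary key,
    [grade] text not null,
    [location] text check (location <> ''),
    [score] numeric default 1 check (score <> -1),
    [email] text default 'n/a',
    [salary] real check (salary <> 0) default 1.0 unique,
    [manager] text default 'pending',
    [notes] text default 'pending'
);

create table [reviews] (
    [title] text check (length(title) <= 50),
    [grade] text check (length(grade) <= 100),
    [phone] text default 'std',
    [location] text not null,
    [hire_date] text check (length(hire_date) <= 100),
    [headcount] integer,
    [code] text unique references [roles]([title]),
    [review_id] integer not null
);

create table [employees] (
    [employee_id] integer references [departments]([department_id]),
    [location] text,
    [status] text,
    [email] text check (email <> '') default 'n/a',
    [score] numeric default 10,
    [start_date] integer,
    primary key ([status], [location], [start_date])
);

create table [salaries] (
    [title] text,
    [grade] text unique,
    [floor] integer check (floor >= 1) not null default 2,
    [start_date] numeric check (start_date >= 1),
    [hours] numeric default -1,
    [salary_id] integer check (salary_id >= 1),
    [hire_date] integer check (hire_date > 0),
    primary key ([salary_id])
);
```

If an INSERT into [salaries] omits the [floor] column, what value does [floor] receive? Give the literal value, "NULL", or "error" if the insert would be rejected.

2

floor has an explicit DEFAULT 2.
When the column is omitted from an INSERT, that default is used.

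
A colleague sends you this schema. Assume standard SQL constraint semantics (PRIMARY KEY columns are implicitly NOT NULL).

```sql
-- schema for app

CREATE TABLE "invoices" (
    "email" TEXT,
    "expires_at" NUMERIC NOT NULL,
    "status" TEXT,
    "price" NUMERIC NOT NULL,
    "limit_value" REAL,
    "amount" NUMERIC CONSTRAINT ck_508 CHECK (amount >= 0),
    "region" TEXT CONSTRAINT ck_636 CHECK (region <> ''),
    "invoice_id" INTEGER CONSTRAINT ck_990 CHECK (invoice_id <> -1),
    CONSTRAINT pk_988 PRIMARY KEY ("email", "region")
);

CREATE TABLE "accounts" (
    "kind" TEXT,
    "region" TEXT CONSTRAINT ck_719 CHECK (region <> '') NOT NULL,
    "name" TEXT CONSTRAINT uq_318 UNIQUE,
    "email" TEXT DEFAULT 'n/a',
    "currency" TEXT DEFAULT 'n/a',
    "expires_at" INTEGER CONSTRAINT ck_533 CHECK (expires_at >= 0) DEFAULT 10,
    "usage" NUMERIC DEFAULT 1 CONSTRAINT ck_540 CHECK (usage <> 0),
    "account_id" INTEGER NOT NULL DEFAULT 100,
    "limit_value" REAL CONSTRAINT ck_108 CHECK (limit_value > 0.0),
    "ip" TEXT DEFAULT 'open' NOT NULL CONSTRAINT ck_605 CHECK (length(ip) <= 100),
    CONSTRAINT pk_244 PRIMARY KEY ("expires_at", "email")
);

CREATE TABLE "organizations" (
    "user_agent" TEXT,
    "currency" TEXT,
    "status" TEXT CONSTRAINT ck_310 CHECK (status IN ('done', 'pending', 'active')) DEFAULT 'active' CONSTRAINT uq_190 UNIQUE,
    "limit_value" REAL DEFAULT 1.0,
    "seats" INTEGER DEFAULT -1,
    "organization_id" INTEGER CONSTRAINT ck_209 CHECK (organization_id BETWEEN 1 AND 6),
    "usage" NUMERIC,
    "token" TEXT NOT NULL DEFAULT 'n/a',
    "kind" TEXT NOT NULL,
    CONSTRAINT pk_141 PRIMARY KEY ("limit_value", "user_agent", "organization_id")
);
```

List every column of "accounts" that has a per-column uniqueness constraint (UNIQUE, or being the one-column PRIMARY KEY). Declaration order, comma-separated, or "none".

name

- kind: no UNIQUE or single-column PK constraint.
- region: no UNIQUE or single-column PK constraint.
- name: declared UNIQUE → unique.
- email: part of a composite PRIMARY KEY — only the tuple is unique, not this column on its own.
- currency: no UNIQUE or single-column PK constraint.
- expires_at: part of a composite PRIMARY KEY — only the tuple is unique, not this column on its own.
- usage: no UNIQUE or single-column PK constraint.
- account_id: no UNIQUE or single-column PK constraint.
- limit_value: no UNIQUE or single-column PK constraint.
- ip: no UNIQUE or single-column PK constraint.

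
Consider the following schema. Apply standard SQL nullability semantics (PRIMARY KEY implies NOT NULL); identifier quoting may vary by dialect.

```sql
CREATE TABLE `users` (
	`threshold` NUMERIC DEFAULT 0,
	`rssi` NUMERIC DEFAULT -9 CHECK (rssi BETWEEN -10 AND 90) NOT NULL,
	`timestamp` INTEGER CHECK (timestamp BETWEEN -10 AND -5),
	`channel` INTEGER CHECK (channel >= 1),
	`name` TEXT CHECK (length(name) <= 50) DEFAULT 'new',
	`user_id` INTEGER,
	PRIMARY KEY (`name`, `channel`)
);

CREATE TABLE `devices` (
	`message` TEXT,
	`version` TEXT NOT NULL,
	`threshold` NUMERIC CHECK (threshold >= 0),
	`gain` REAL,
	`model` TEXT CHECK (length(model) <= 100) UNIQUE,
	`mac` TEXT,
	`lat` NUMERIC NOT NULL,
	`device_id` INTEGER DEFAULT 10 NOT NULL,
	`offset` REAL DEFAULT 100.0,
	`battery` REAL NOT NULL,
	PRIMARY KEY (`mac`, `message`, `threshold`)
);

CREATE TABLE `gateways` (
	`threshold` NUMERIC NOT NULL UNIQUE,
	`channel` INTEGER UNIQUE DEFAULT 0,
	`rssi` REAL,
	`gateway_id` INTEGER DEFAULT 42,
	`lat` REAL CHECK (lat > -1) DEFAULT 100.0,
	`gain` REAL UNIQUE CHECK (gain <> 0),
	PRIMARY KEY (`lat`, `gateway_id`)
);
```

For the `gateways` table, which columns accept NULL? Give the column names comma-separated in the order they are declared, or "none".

channel, rssi, gain

- threshold: declared NOT NULL → not nullable.
- channel: UNIQUE does not imply NOT NULL → nullable.
- rssi: no NOT NULL constraint applies → nullable.
- gateway_id: part of the PRIMARY KEY, which implies NOT NULL → not nullable.
- lat: part of the PRIMARY KEY, which implies NOT NULL → not nullable.
- gain: CHECK does not forbid NULL (a CHECK constraint passes when its expression is NULL) → nullable.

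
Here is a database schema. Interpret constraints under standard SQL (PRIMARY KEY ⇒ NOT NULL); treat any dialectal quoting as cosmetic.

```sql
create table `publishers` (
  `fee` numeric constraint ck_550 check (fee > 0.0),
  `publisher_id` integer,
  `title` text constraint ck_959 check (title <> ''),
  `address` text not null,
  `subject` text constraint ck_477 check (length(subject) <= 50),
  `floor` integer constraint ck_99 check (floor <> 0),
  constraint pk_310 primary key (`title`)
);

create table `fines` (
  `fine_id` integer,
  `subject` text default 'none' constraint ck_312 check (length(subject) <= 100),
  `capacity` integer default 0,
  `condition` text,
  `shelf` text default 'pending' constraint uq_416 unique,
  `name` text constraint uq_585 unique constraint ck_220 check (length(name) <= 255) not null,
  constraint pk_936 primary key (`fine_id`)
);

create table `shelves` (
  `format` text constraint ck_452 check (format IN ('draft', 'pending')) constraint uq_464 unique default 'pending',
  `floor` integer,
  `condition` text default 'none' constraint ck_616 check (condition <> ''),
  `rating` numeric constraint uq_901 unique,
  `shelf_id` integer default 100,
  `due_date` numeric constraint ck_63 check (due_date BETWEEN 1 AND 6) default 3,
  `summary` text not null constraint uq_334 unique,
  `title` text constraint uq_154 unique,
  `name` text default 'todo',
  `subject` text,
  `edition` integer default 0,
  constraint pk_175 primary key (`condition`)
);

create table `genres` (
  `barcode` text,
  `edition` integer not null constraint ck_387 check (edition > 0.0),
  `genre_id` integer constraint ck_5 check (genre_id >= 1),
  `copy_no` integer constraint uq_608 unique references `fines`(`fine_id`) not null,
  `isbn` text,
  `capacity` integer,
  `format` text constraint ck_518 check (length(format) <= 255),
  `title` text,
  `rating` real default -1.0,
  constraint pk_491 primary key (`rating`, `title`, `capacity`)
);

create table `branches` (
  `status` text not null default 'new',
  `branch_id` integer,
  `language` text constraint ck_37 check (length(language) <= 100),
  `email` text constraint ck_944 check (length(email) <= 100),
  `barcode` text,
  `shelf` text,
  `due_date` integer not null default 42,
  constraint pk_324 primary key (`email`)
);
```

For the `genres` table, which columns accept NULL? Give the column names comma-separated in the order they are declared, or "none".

- barcode: no NOT NULL constraint applies → nullable.
- edition: declared NOT NULL → not nullable.
- genre_id: CHECK does not forbid NULL (a CHECK constraint passes when its expression is NULL) → nullable.
- copy_no: declared NOT NULL → not nullable.
- isbn: no NOT NULL constraint applies → nullable.
- capacity: part of the PRIMARY KEY, which implies NOT NULL → not nullable.
- format: CHECK does not forbid NULL (a CHECK constraint passes when its expression is NULL) → nullable.
- title: part of the PRIMARY KEY, which implies NOT NULL → not nullable.
- rating: part of the PRIMARY KEY, which implies NOT NULL → not nullable.

barcode, genre_id, isbn, format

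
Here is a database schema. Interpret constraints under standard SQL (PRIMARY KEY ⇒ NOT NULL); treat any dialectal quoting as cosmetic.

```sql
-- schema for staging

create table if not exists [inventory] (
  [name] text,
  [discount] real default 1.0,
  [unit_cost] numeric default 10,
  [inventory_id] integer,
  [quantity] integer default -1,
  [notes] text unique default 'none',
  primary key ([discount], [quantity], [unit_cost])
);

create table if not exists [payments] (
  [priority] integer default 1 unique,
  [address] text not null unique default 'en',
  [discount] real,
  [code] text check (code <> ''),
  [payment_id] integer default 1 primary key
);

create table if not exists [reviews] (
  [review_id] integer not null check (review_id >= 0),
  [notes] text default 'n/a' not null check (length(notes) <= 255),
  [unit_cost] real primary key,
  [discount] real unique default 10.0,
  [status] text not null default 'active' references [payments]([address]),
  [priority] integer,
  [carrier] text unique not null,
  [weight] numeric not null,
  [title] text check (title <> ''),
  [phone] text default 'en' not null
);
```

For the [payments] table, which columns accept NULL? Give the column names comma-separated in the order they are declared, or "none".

- priority: UNIQUE does not imply NOT NULL → nullable.
- address: declared NOT NULL → not nullable.
- discount: no NOT NULL constraint applies → nullable.
- code: CHECK does not forbid NULL (a CHECK constraint passes when its expression is NULL) → nullable.
- payment_id: part of the PRIMARY KEY, which implies NOT NULL → not nullable.

priority, discount, code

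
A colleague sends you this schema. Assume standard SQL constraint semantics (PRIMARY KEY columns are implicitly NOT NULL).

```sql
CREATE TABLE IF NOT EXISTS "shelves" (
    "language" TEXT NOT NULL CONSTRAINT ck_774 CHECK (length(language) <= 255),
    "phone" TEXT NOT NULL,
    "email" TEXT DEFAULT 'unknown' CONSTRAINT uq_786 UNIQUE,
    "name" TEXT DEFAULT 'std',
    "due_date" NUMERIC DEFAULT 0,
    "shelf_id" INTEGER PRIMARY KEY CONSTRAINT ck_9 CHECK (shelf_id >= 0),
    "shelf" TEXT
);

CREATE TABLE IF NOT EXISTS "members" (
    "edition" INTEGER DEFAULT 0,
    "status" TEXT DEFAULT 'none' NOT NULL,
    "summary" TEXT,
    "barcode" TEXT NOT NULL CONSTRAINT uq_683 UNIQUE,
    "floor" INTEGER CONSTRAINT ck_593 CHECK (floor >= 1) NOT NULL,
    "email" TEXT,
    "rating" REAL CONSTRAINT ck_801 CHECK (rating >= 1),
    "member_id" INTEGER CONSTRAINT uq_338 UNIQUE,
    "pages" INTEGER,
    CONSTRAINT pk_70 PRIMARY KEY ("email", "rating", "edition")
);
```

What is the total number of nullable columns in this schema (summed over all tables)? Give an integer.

7

shelves: 4 nullable (email, name, due_date, shelf — PK (shelf_id) and explicit NOT NULL columns excluded).
members: 3 nullable (summary, member_id, pages — PK (email, rating, edition) and explicit NOT NULL columns excluded).
Total: 4 + 3 = 7.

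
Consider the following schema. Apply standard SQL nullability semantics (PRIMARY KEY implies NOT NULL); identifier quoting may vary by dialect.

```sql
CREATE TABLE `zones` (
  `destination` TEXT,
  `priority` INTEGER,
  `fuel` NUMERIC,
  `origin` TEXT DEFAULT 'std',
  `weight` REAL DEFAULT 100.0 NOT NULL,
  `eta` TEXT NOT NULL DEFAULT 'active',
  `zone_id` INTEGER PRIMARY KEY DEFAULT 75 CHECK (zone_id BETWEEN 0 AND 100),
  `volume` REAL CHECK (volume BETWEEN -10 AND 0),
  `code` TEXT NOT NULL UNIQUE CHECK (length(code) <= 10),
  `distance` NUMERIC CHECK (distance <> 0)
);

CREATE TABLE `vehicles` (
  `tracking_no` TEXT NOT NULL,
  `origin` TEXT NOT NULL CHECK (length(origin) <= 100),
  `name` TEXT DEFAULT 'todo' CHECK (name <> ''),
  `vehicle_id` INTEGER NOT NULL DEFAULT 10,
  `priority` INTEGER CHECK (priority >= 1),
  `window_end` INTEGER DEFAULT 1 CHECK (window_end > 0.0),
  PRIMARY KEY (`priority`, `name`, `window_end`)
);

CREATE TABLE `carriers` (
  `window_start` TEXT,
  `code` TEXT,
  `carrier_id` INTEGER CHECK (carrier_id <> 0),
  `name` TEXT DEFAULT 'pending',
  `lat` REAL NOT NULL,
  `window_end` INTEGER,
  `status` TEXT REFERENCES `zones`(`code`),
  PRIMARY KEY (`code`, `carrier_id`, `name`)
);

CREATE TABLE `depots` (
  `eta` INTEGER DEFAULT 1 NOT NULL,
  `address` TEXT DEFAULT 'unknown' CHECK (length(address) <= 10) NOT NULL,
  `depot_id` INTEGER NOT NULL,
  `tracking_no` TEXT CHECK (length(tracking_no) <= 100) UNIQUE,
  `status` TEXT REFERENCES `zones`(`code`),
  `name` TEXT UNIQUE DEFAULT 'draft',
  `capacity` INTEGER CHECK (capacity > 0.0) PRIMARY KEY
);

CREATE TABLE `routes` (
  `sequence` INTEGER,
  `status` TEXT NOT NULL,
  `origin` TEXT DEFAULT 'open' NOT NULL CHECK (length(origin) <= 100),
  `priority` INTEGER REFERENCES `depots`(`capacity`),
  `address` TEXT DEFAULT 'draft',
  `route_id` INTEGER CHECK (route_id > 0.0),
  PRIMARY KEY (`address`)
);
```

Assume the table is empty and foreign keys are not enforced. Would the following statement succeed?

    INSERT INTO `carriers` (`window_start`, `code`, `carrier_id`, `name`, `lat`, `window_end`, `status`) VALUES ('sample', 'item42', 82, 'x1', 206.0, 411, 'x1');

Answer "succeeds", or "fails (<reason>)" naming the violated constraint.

NOT NULL columns: carrier_id is supplied; code is supplied; lat is supplied; name is supplied.
CHECK constraints: 82 satisfies (carrier_id <> 0).
No constraint is violated.

succeeds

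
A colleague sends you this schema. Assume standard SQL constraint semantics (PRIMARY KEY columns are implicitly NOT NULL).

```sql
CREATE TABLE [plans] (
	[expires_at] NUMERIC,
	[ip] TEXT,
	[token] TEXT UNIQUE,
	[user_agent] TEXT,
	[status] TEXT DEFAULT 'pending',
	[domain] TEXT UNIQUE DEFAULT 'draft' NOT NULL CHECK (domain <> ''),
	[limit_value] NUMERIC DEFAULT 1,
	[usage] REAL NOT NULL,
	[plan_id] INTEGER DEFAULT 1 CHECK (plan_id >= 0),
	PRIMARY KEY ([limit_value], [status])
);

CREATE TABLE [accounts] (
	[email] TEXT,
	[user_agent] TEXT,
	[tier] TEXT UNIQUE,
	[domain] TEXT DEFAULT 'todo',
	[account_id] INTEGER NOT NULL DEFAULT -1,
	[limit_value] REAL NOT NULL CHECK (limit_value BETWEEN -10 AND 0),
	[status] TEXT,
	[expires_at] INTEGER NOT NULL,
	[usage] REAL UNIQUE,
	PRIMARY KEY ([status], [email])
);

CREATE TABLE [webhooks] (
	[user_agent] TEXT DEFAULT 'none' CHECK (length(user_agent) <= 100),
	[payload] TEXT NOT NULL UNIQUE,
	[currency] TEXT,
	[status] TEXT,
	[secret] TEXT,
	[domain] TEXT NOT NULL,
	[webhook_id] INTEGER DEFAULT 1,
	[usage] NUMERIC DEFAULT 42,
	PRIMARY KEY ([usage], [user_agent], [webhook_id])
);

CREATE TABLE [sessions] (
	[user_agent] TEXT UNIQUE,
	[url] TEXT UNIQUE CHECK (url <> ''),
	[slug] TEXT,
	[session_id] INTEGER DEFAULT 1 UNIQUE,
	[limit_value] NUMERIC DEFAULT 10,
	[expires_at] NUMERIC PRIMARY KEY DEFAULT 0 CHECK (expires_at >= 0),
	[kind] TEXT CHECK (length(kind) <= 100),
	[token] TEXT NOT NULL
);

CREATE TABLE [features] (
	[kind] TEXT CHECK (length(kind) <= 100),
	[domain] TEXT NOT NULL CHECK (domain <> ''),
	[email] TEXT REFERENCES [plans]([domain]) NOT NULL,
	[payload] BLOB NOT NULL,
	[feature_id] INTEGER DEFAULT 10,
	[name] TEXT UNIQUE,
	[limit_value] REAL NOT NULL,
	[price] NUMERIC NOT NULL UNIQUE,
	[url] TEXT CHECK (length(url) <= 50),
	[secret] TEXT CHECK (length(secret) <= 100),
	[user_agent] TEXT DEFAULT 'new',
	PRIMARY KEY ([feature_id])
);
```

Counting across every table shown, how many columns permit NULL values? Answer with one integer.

23

plans: 5 nullable (expires_at, ip, token, user_agent, plan_id — PK (limit_value, status) and explicit NOT NULL columns excluded).
accounts: 4 nullable (user_agent, tier, domain, usage — PK (status, email) and explicit NOT NULL columns excluded).
webhooks: 3 nullable (currency, status, secret — PK (usage, user_agent, webhook_id) and explicit NOT NULL columns excluded).
sessions: 6 nullable (user_agent, url, slug, session_id, limit_value, kind — PK (expires_at) and explicit NOT NULL columns excluded).
features: 5 nullable (kind, name, url, secret, user_agent — PK (feature_id) and explicit NOT NULL columns excluded).
Total: 5 + 4 + 3 + 6 + 5 = 23.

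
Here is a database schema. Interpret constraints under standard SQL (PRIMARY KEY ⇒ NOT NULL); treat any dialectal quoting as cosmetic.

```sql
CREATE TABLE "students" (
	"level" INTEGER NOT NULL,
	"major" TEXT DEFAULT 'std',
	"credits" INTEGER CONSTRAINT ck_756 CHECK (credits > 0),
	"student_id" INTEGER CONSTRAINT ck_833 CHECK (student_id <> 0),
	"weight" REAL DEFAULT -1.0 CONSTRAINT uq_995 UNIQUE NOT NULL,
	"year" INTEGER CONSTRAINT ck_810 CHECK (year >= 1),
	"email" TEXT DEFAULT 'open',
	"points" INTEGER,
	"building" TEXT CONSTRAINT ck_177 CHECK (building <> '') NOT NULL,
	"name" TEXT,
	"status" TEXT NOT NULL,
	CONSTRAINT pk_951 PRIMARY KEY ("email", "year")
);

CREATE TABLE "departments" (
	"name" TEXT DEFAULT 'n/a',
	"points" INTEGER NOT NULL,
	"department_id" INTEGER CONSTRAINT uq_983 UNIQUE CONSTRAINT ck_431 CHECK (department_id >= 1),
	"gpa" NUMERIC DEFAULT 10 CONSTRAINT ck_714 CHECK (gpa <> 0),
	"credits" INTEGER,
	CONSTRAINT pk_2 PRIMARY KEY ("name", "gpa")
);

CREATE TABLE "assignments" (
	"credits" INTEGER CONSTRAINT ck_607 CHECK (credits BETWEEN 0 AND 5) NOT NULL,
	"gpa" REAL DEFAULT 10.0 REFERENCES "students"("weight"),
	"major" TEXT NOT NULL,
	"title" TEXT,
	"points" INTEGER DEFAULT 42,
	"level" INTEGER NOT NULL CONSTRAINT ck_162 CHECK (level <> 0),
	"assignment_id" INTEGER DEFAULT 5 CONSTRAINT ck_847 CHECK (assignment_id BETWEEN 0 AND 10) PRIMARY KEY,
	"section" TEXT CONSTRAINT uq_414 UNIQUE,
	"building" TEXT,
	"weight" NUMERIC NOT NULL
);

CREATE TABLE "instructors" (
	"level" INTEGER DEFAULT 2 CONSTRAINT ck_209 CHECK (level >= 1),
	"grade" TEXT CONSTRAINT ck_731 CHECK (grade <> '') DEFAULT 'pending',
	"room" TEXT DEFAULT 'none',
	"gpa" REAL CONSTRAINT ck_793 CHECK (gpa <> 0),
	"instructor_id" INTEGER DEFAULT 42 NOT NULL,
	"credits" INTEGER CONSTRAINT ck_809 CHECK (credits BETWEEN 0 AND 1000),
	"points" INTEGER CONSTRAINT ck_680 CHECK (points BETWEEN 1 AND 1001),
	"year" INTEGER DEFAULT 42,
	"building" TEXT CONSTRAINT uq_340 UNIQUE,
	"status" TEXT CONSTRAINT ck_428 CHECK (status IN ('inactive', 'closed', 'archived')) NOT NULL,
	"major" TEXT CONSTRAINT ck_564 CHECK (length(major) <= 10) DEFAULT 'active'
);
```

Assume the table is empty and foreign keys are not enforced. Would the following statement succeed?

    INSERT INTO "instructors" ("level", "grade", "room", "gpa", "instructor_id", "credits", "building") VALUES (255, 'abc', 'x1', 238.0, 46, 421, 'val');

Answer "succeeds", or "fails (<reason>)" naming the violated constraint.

status is omitted from the column list and has no DEFAULT, so it would receive NULL.
But status is declared NOT NULL.

fails (NOT NULL on status)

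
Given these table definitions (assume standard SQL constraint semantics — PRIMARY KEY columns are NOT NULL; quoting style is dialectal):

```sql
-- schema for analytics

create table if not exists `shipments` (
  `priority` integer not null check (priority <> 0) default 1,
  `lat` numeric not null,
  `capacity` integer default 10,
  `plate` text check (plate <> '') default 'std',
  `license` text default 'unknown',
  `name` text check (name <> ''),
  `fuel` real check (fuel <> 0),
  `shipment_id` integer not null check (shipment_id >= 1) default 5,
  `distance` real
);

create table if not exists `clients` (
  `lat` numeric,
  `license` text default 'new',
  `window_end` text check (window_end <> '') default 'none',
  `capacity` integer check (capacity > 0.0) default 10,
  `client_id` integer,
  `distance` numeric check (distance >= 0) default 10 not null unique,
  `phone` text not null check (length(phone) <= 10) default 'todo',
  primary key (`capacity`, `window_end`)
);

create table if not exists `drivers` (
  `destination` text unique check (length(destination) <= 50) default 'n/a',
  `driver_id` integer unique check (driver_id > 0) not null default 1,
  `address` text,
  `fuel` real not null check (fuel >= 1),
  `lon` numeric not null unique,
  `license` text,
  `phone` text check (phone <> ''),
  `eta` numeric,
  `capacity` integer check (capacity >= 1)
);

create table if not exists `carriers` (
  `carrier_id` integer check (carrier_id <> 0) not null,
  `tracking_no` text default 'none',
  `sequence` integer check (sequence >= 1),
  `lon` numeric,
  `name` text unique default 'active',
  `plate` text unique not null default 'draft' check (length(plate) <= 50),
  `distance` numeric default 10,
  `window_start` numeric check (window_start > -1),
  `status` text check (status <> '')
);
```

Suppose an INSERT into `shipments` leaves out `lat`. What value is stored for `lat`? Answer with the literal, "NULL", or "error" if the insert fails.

error

lat has no DEFAULT clause.
Omitting it would insert NULL, but it is declared NOT NULL, so the INSERT fails.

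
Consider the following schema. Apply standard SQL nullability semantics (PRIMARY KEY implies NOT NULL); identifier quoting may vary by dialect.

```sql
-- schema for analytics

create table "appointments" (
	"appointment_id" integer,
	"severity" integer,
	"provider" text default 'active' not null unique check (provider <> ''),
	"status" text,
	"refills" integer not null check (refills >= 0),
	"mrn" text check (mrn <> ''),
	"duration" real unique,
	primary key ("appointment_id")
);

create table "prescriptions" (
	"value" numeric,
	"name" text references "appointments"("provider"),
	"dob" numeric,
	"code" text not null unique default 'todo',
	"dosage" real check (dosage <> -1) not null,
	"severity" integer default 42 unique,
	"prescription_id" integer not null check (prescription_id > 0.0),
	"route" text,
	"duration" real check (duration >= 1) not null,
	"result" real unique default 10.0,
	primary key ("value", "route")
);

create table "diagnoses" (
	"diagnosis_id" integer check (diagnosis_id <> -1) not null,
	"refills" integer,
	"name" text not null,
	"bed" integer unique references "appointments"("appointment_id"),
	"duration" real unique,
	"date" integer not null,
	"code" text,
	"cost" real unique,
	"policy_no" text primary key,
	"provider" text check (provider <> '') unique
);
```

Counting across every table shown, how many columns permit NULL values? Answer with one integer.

appointments: 4 nullable (severity, status, mrn, duration — PK (appointment_id) and explicit NOT NULL columns excluded).
prescriptions: 4 nullable (name, dob, severity, result — PK (value, route) and explicit NOT NULL columns excluded).
diagnoses: 6 nullable (refills, bed, duration, code, cost, provider — PK (policy_no) and explicit NOT NULL columns excluded).
Total: 4 + 4 + 6 = 14.

14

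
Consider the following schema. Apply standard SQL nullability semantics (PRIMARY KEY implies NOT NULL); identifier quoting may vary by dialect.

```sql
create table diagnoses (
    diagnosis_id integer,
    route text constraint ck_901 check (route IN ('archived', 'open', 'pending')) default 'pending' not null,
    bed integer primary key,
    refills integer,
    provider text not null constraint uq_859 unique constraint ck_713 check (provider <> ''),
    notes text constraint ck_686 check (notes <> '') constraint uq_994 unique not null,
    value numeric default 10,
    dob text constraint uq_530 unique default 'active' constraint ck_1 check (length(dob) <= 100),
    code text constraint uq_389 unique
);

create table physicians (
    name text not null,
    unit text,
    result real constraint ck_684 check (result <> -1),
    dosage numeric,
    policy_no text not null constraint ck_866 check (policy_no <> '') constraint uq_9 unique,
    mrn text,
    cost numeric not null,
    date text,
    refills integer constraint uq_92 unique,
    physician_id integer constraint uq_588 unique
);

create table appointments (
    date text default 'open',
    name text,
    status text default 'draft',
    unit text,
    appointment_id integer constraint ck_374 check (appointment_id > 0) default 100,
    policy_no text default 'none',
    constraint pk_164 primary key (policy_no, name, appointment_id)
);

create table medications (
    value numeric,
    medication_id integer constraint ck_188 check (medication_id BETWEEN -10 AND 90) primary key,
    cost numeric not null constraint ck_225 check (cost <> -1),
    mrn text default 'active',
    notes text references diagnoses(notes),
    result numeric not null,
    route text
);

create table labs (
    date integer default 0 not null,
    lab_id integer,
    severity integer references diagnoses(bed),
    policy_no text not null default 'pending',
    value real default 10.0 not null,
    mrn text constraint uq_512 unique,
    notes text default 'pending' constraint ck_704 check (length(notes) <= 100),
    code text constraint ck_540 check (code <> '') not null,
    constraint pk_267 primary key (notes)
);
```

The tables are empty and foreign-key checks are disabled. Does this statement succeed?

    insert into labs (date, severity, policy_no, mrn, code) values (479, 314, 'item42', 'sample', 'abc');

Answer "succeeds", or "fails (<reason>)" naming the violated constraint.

succeeds

NOT NULL columns: code is supplied; date is supplied; notes defaults to 'pending'; policy_no is supplied; value defaults to 10.0.
CHECK constraints: 'abc' satisfies (code <> '').
No constraint is violated.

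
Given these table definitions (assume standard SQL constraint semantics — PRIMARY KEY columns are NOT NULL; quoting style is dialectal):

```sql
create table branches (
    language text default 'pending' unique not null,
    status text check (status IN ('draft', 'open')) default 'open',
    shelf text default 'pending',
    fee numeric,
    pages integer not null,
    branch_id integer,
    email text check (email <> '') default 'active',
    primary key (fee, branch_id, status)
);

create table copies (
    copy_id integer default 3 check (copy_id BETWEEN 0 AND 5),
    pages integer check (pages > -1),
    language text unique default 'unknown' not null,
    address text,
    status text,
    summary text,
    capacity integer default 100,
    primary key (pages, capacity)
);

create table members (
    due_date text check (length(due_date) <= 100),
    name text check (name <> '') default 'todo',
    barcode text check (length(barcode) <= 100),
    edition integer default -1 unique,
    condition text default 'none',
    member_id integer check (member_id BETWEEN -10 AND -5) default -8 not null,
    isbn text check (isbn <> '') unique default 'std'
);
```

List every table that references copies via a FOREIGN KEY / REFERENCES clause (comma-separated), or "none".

No REFERENCES clause anywhere in the schema names copies.

none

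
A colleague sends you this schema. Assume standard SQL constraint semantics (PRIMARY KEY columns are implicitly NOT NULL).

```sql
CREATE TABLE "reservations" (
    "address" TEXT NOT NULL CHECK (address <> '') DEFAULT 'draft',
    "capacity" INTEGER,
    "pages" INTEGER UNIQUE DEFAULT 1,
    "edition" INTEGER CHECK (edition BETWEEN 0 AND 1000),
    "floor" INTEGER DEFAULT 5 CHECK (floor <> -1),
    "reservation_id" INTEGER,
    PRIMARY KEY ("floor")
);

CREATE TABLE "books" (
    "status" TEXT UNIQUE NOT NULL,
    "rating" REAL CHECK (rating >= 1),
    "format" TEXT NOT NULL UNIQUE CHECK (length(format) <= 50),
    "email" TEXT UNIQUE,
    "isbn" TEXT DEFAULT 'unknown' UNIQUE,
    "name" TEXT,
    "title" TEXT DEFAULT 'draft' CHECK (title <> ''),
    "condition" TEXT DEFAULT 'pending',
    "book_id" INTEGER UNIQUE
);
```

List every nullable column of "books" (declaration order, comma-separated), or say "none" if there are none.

- status: declared NOT NULL → not nullable.
- rating: CHECK does not forbid NULL (a CHECK constraint passes when its expression is NULL) → nullable.
- format: declared NOT NULL → not nullable.
- email: UNIQUE does not imply NOT NULL → nullable.
- isbn: UNIQUE does not imply NOT NULL → nullable.
- name: no NOT NULL constraint applies → nullable.
- title: CHECK does not forbid NULL (a CHECK constraint passes when its expression is NULL) → nullable.
- condition: DEFAULT only fills an omitted column; an explicit NULL is still allowed → nullable.
- book_id: UNIQUE does not imply NOT NULL → nullable.

rating, email, isbn, name, title, condition, book_id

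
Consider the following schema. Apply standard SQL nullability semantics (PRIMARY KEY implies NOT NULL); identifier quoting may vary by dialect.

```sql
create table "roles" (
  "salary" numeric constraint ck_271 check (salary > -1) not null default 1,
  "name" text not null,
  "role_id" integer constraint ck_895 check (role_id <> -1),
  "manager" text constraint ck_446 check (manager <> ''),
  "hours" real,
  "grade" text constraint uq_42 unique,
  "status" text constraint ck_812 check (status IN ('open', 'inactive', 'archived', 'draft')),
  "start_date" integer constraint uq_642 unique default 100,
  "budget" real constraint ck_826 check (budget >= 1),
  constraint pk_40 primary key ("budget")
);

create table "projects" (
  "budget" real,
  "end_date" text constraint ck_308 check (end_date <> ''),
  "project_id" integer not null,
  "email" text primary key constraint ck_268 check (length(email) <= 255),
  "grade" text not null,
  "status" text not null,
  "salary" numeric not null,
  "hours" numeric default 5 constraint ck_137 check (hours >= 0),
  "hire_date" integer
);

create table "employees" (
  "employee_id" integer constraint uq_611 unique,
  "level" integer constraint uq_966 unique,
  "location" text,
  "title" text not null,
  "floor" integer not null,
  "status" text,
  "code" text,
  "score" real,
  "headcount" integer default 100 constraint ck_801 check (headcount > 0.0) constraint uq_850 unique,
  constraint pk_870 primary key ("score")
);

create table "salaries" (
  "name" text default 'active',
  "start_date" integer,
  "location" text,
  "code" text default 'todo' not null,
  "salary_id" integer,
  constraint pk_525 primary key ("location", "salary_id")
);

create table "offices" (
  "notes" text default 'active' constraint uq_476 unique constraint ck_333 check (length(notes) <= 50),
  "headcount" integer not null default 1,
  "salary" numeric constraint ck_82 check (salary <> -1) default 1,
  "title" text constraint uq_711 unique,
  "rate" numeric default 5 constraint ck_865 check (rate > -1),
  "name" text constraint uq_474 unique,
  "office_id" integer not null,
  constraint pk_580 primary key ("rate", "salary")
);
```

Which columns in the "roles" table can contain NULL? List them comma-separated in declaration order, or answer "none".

role_id, manager, hours, grade, status, start_date

- salary: declared NOT NULL → not nullable.
- name: declared NOT NULL → not nullable.
- role_id: CHECK does not forbid NULL (a CHECK constraint passes when its expression is NULL) → nullable.
- manager: CHECK does not forbid NULL (a CHECK constraint passes when its expression is NULL) → nullable.
- hours: no NOT NULL constraint applies → nullable.
- grade: UNIQUE does not imply NOT NULL → nullable.
- status: CHECK does not forbid NULL (a CHECK constraint passes when its expression is NULL) → nullable.
- start_date: UNIQUE does not imply NOT NULL → nullable.
- budget: part of the PRIMARY KEY, which implies NOT NULL → not nullable.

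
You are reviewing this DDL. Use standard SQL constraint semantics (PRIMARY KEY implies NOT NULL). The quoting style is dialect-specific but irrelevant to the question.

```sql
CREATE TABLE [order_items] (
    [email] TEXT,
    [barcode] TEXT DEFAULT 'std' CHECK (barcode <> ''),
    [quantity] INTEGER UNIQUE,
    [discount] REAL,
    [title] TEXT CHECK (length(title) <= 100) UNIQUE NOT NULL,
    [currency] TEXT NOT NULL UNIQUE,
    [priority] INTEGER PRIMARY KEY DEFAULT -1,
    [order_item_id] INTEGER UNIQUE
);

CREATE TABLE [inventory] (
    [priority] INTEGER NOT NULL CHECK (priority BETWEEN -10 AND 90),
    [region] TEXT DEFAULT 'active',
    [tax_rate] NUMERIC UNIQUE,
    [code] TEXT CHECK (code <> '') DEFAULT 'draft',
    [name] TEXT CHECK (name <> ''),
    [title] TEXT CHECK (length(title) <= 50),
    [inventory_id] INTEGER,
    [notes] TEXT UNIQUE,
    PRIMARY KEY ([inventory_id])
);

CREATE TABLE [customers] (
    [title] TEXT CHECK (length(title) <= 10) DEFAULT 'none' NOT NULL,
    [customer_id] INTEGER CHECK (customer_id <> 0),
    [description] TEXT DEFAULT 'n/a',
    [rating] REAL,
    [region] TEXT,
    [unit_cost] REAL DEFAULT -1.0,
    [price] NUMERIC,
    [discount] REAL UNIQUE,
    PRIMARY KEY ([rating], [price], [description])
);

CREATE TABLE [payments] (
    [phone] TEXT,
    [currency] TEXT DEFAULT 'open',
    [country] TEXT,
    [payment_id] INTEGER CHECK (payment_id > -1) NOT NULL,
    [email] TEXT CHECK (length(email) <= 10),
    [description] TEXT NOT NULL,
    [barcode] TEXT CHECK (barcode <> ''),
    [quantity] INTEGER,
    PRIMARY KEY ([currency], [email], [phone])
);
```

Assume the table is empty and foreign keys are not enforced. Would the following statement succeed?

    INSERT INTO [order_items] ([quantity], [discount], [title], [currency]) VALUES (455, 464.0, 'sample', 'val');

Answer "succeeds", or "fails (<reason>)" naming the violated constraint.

NOT NULL columns: currency is supplied; priority defaults to -1; title is supplied.
CHECK constraints: 'sample' satisfies (length(title) <= 100).
No constraint is violated.

succeeds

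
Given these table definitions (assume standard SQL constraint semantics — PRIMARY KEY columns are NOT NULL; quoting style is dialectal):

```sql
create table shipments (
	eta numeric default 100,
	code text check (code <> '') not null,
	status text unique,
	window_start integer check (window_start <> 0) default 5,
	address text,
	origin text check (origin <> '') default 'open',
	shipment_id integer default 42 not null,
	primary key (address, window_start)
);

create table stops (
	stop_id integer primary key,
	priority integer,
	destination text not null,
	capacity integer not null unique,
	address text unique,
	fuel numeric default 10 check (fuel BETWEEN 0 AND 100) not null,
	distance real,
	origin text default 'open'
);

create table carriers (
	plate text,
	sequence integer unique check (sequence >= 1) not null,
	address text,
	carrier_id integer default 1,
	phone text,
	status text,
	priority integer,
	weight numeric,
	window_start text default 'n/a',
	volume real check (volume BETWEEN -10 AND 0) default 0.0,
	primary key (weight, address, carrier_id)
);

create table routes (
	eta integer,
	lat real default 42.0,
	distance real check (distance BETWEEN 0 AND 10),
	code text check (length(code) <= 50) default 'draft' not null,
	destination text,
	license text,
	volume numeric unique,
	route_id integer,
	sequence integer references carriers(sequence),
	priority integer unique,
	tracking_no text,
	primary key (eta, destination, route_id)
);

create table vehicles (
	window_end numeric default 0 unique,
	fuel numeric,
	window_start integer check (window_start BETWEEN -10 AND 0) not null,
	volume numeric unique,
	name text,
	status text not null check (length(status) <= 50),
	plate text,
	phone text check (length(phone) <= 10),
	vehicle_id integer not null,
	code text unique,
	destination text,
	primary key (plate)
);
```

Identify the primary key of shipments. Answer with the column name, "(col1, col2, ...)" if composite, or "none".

(address, window_start)

A table-level PRIMARY KEY clause names 2 columns: address, window_start.
This is a composite key — the combination is unique, not each column individually.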